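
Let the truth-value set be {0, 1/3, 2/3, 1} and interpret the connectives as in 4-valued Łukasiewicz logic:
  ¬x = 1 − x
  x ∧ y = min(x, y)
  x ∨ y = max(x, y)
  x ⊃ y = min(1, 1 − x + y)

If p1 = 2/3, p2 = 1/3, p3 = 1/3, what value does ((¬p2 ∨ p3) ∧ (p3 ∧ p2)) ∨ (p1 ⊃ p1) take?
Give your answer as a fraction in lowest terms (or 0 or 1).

1

¬p2 = ¬1/3 = 2/3
¬p2 ∨ p3 = 2/3 ∨ 1/3 = 2/3
p3 ∧ p2 = 1/3 ∧ 1/3 = 1/3
(¬p2 ∨ p3) ∧ (p3 ∧ p2) = 2/3 ∧ 1/3 = 1/3
p1 ⊃ p1 = 2/3 ⊃ 2/3 = 1
((¬p2 ∨ p3) ∧ (p3 ∧ p2)) ∨ (p1 ⊃ p1) = 1/3 ∨ 1 = 1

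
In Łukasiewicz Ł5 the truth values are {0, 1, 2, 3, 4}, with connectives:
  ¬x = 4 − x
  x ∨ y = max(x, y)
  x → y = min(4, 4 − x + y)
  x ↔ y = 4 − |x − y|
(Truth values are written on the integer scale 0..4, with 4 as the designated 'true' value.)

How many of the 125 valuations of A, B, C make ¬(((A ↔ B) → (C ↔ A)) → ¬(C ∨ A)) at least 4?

23

value 4: 23 assignments (counts)
value 3: 29 assignments
value 2: 33 assignments
value 1: 27 assignments
value 0: 13 assignments
So 23 of the 125 assignments meet the threshold.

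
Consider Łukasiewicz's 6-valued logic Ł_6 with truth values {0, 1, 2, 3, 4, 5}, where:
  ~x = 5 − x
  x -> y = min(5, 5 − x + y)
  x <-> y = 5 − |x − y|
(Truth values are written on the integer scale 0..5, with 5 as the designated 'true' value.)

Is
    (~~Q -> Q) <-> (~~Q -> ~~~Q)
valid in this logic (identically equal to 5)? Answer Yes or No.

No

Counterexample: take Q = 3.
~Q = ~3 = 2
~~Q = ~2 = 3
~~Q -> Q = 3 -> 3 = 5
~Q = ~3 = 2
~~Q = ~2 = 3
~Q = ~3 = 2
~~Q = ~2 = 3
~~~Q = ~3 = 2
~~Q -> ~~~Q = 3 -> 2 = 4
(~~Q -> Q) <-> (~~Q -> ~~~Q) = 5 <-> 4 = 4
This gives 4 ≠ 5.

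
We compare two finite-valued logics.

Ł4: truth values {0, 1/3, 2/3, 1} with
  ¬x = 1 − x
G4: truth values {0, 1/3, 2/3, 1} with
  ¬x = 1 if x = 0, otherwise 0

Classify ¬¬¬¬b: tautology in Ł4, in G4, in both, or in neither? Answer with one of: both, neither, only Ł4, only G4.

In Ł4: at b = 0 the value is 0 — not a tautology.
In G4: at b = 0 the value is 0 — not a tautology.

neither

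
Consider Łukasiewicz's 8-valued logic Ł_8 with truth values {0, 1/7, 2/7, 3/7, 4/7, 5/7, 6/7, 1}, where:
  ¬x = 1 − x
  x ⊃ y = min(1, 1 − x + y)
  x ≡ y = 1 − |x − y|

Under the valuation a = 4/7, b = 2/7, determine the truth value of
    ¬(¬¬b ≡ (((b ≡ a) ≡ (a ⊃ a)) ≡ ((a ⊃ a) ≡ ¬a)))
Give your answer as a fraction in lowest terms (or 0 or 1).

¬b = ¬2/7 = 5/7
¬¬b = ¬5/7 = 2/7
b ≡ a = 2/7 ≡ 4/7 = 5/7
a ⊃ a = 4/7 ⊃ 4/7 = 1
(b ≡ a) ≡ (a ⊃ a) = 5/7 ≡ 1 = 5/7
a ⊃ a = 4/7 ⊃ 4/7 = 1
¬a = ¬4/7 = 3/7
(a ⊃ a) ≡ ¬a = 1 ≡ 3/7 = 3/7
((b ≡ a) ≡ (a ⊃ a)) ≡ ((a ⊃ a) ≡ ¬a) = 5/7 ≡ 3/7 = 5/7
¬¬b ≡ (((b ≡ a) ≡ (a ⊃ a)) ≡ ((a ⊃ a) ≡ ¬a)) = 2/7 ≡ 5/7 = 4/7
¬(¬¬b ≡ (((b ≡ a) ≡ (a ⊃ a)) ≡ ((a ⊃ a) ≡ ¬a))) = ¬4/7 = 3/7

3/7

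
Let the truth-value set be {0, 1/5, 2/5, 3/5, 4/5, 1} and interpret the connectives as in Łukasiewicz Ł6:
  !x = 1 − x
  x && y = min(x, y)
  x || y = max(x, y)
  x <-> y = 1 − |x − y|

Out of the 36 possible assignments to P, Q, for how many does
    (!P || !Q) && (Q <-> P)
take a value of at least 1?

value 1: 1 assignment (counts)
value 4/5: 5 assignments
value 3/5: 9 assignments
value 2/5: 11 assignments
value 1/5: 7 assignments
value 0: 3 assignments
So 1 of the 36 assignments meets the threshold.

1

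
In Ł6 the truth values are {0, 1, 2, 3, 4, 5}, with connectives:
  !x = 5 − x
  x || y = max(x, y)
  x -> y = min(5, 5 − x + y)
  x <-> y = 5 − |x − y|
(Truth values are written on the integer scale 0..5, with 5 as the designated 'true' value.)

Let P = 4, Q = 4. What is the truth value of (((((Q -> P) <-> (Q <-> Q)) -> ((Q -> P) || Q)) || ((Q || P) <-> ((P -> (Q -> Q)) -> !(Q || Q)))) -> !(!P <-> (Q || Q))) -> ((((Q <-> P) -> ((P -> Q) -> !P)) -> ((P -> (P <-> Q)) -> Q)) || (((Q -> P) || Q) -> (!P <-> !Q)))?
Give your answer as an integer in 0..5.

5

Q -> P = 4 -> 4 = 5
Q <-> Q = 4 <-> 4 = 5
(Q -> P) <-> (Q <-> Q) = 5 <-> 5 = 5
Q -> P = 4 -> 4 = 5
(Q -> P) || Q = 5 || 4 = 5
((Q -> P) <-> (Q <-> Q)) -> ((Q -> P) || Q) = 5 -> 5 = 5
Q || P = 4 || 4 = 4
Q -> Q = 4 -> 4 = 5
P -> (Q -> Q) = 4 -> 5 = 5
Q || Q = 4 || 4 = 4
!(Q || Q) = !4 = 1
(P -> (Q -> Q)) -> !(Q || Q) = 5 -> 1 = 1
(Q || P) <-> ((P -> (Q -> Q)) -> !(Q || Q)) = 4 <-> 1 = 2
(((Q -> P) <-> (Q <-> Q)) -> ((Q -> P) || Q)) || ((Q || P) <-> ((P -> (Q -> Q)) -> !(Q || Q))) = 5 || 2 = 5
!P = !4 = 1
Q || Q = 4 || 4 = 4
!P <-> (Q || Q) = 1 <-> 4 = 2
!(!P <-> (Q || Q)) = !2 = 3
((((Q -> P) <-> (Q <-> Q)) -> ((Q -> P) || Q)) || ((Q || P) <-> ((P -> (Q -> Q)) -> !(Q || Q)))) -> !(!P <-> (Q || Q)) = 5 -> 3 = 3
Q <-> P = 4 <-> 4 = 5
P -> Q = 4 -> 4 = 5
!P = !4 = 1
(P -> Q) -> !P = 5 -> 1 = 1
(Q <-> P) -> ((P -> Q) -> !P) = 5 -> 1 = 1
P <-> Q = 4 <-> 4 = 5
P -> (P <-> Q) = 4 -> 5 = 5
(P -> (P <-> Q)) -> Q = 5 -> 4 = 4
((Q <-> P) -> ((P -> Q) -> !P)) -> ((P -> (P <-> Q)) -> Q) = 1 -> 4 = 5
Q -> P = 4 -> 4 = 5
(Q -> P) || Q = 5 || 4 = 5
!P = !4 = 1
!Q = !4 = 1
!P <-> !Q = 1 <-> 1 = 5
((Q -> P) || Q) -> (!P <-> !Q) = 5 -> 5 = 5
(((Q <-> P) -> ((P -> Q) -> !P)) -> ((P -> (P <-> Q)) -> Q)) || (((Q -> P) || Q) -> (!P <-> !Q)) = 5 || 5 = 5
(((((Q -> P) <-> (Q <-> Q)) -> ((Q -> P) || Q)) || ((Q || P) <-> ((P -> (Q -> Q)) -> !(Q || Q)))) -> !(!P <-> (Q || Q))) -> ((((Q <-> P) -> ((P -> Q) -> !P)) -> ((P -> (P <-> Q)) -> Q)) || (((Q -> P) || Q) -> (!P <-> !Q))) = 3 -> 5 = 5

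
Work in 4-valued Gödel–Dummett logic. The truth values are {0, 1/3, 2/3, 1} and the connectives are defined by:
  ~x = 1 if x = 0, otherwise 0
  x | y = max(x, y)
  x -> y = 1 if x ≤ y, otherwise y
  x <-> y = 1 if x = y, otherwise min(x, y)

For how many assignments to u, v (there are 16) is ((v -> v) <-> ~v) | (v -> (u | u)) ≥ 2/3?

11

u = 0, v = 0 ↦ 1  ≥
u = 0, v = 1/3 ↦ 0  <
u = 0, v = 2/3 ↦ 0  <
u = 0, v = 1 ↦ 0  <
u = 1/3, v = 0 ↦ 1  ≥
u = 1/3, v = 1/3 ↦ 1  ≥
u = 1/3, v = 2/3 ↦ 1/3  <
u = 1/3, v = 1 ↦ 1/3  <
u = 2/3, v = 0 ↦ 1  ≥
u = 2/3, v = 1/3 ↦ 1  ≥
u = 2/3, v = 2/3 ↦ 1  ≥
u = 2/3, v = 1 ↦ 2/3  ≥
u = 1, v = 0 ↦ 1  ≥
u = 1, v = 1/3 ↦ 1  ≥
u = 1, v = 2/3 ↦ 1  ≥
u = 1, v = 1 ↦ 1  ≥
So 11 of the 16 assignments meet the threshold.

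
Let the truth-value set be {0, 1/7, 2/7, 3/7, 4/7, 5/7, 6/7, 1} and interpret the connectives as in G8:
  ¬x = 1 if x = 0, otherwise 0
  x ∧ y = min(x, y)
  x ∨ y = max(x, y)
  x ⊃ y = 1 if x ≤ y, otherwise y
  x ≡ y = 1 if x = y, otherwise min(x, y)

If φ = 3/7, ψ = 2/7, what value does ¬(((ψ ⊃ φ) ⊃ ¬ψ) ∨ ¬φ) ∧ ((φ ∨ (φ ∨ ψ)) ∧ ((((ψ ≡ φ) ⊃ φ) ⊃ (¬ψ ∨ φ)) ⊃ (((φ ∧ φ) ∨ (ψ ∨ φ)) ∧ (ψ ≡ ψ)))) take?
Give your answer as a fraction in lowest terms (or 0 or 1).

ψ ⊃ φ = 2/7 ⊃ 3/7 = 1
¬ψ = ¬2/7 = 0
(ψ ⊃ φ) ⊃ ¬ψ = 1 ⊃ 0 = 0
¬φ = ¬3/7 = 0
((ψ ⊃ φ) ⊃ ¬ψ) ∨ ¬φ = 0 ∨ 0 = 0
¬(((ψ ⊃ φ) ⊃ ¬ψ) ∨ ¬φ) = ¬0 = 1
φ ∨ ψ = 3/7 ∨ 2/7 = 3/7
φ ∨ (φ ∨ ψ) = 3/7 ∨ 3/7 = 3/7
ψ ≡ φ = 2/7 ≡ 3/7 = 2/7
(ψ ≡ φ) ⊃ φ = 2/7 ⊃ 3/7 = 1
¬ψ = ¬2/7 = 0
¬ψ ∨ φ = 0 ∨ 3/7 = 3/7
((ψ ≡ φ) ⊃ φ) ⊃ (¬ψ ∨ φ) = 1 ⊃ 3/7 = 3/7
φ ∧ φ = 3/7 ∧ 3/7 = 3/7
ψ ∨ φ = 2/7 ∨ 3/7 = 3/7
(φ ∧ φ) ∨ (ψ ∨ φ) = 3/7 ∨ 3/7 = 3/7
ψ ≡ ψ = 2/7 ≡ 2/7 = 1
((φ ∧ φ) ∨ (ψ ∨ φ)) ∧ (ψ ≡ ψ) = 3/7 ∧ 1 = 3/7
(((ψ ≡ φ) ⊃ φ) ⊃ (¬ψ ∨ φ)) ⊃ (((φ ∧ φ) ∨ (ψ ∨ φ)) ∧ (ψ ≡ ψ)) = 3/7 ⊃ 3/7 = 1
(φ ∨ (φ ∨ ψ)) ∧ ((((ψ ≡ φ) ⊃ φ) ⊃ (¬ψ ∨ φ)) ⊃ (((φ ∧ φ) ∨ (ψ ∨ φ)) ∧ (ψ ≡ ψ))) = 3/7 ∧ 1 = 3/7
¬(((ψ ⊃ φ) ⊃ ¬ψ) ∨ ¬φ) ∧ ((φ ∨ (φ ∨ ψ)) ∧ ((((ψ ≡ φ) ⊃ φ) ⊃ (¬ψ ∨ φ)) ⊃ (((φ ∧ φ) ∨ (ψ ∨ φ)) ∧ (ψ ≡ ψ)))) = 1 ∧ 3/7 = 3/7

3/7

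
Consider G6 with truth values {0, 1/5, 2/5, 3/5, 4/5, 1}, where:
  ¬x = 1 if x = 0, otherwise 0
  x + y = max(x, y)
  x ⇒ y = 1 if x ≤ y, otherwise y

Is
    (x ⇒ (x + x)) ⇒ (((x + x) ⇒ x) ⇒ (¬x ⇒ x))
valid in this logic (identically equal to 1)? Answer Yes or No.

No

Counterexample: take x = 0.
x + x = 0 + 0 = 0
x ⇒ (x + x) = 0 ⇒ 0 = 1
x + x = 0 + 0 = 0
(x + x) ⇒ x = 0 ⇒ 0 = 1
¬x = ¬0 = 1
¬x ⇒ x = 1 ⇒ 0 = 0
((x + x) ⇒ x) ⇒ (¬x ⇒ x) = 1 ⇒ 0 = 0
(x ⇒ (x + x)) ⇒ (((x + x) ⇒ x) ⇒ (¬x ⇒ x)) = 1 ⇒ 0 = 0
This gives 0 ≠ 1.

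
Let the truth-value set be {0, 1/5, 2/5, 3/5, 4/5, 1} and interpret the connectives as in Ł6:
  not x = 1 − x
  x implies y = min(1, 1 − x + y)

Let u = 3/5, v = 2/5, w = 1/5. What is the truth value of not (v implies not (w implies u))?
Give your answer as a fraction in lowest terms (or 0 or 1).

w implies u = 1/5 implies 3/5 = 1
not (w implies u) = not 1 = 0
v implies not (w implies u) = 2/5 implies 0 = 3/5
not (v implies not (w implies u)) = not 3/5 = 2/5

2/5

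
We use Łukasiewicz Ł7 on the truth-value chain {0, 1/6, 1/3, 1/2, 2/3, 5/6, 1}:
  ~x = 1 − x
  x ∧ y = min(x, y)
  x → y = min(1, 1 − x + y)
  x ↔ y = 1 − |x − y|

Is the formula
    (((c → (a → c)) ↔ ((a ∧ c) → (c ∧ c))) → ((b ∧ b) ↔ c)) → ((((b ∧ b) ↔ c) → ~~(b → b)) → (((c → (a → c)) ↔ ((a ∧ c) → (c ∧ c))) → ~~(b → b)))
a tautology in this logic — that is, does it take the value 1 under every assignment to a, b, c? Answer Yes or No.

Yes

At a = 1/2, b = 5/6, c = 2/3, for instance:
a → c = 1/2 → 2/3 = 1
c → (a → c) = 2/3 → 1 = 1
a ∧ c = 1/2 ∧ 2/3 = 1/2
c ∧ c = 2/3 ∧ 2/3 = 2/3
(a ∧ c) → (c ∧ c) = 1/2 → 2/3 = 1
(c → (a → c)) ↔ ((a ∧ c) → (c ∧ c)) = 1 ↔ 1 = 1
b ∧ b = 5/6 ∧ 5/6 = 5/6
(b ∧ b) ↔ c = 5/6 ↔ 2/3 = 5/6
((c → (a → c)) ↔ ((a ∧ c) → (c ∧ c))) → ((b ∧ b) ↔ c) = 1 → 5/6 = 5/6
b → b = 5/6 → 5/6 = 1
~(b → b) = ~1 = 0
~~(b → b) = ~0 = 1
((b ∧ b) ↔ c) → ~~(b → b) = 5/6 → 1 = 1
((c → (a → c)) ↔ ((a ∧ c) → (c ∧ c))) → ~~(b → b) = 1 → 1 = 1
(((b ∧ b) ↔ c) → ~~(b → b)) → (((c → (a → c)) ↔ ((a ∧ c) → (c ∧ c))) → ~~(b → b)) = 1 → 1 = 1
(((c → (a → c)) ↔ ((a ∧ c) → (c ∧ c))) → ((b ∧ b) ↔ c)) → ((((b ∧ b) ↔ c) → ~~(b → b)) → (((c → (a → c)) ↔ ((a ∧ c) → (c ∧ c))) → ~~(b → b))) = 5/6 → 1 = 1
and checking the remaining 342 assignments likewise gives ≥ 1 in every case.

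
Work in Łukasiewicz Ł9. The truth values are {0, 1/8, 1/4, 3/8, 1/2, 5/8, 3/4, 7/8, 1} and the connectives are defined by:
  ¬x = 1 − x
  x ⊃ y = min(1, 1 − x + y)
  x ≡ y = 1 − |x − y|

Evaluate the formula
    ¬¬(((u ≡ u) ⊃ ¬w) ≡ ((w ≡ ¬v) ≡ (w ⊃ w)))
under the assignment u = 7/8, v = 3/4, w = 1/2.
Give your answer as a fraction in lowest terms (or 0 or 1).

u ≡ u = 7/8 ≡ 7/8 = 1
¬w = ¬1/2 = 1/2
(u ≡ u) ⊃ ¬w = 1 ⊃ 1/2 = 1/2
¬v = ¬3/4 = 1/4
w ≡ ¬v = 1/2 ≡ 1/4 = 3/4
w ⊃ w = 1/2 ⊃ 1/2 = 1
(w ≡ ¬v) ≡ (w ⊃ w) = 3/4 ≡ 1 = 3/4
((u ≡ u) ⊃ ¬w) ≡ ((w ≡ ¬v) ≡ (w ⊃ w)) = 1/2 ≡ 3/4 = 3/4
¬(((u ≡ u) ⊃ ¬w) ≡ ((w ≡ ¬v) ≡ (w ⊃ w))) = ¬3/4 = 1/4
¬¬(((u ≡ u) ⊃ ¬w) ≡ ((w ≡ ¬v) ≡ (w ⊃ w))) = ¬1/4 = 3/4

3/4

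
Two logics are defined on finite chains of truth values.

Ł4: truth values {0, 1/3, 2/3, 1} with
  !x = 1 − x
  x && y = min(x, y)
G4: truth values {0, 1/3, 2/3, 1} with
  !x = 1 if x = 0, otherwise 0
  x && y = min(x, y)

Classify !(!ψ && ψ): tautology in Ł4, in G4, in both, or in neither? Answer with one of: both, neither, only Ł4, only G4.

In Ł4: at ψ = 1/3 the value is 2/3 — not a tautology.
In G4: every assignment gives 1 — tautology.

only G4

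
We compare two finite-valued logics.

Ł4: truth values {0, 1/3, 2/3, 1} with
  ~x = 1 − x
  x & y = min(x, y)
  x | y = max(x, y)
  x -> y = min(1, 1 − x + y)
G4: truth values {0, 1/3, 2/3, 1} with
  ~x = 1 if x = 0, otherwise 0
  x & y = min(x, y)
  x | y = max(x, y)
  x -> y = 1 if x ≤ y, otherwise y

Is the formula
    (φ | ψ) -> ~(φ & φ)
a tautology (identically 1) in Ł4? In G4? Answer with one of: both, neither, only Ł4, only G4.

In Ł4: at φ = 1/3, ψ = 1 the value is 2/3 — not a tautology.
In G4: at φ = 1/3, ψ = 0 the value is 0 — not a tautology.

neither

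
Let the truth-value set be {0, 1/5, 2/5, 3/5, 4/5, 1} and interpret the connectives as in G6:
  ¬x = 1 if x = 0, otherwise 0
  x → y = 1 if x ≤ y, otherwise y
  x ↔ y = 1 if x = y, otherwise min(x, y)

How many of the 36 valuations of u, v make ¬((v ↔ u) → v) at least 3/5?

value 1: 1 assignment (counts)
value 0: 35 assignments
So 1 of the 36 assignments meets the threshold.

1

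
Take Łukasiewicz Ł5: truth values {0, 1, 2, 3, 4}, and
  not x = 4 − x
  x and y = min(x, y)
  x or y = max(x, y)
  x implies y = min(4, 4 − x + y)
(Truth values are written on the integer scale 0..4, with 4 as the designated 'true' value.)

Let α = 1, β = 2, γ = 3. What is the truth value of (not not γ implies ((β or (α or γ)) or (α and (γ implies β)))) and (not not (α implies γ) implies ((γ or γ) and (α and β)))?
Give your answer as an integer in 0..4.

not γ = not 3 = 1
not not γ = not 1 = 3
α or γ = 1 or 3 = 3
β or (α or γ) = 2 or 3 = 3
γ implies β = 3 implies 2 = 3
α and (γ implies β) = 1 and 3 = 1
(β or (α or γ)) or (α and (γ implies β)) = 3 or 1 = 3
not not γ implies ((β or (α or γ)) or (α and (γ implies β))) = 3 implies 3 = 4
α implies γ = 1 implies 3 = 4
not (α implies γ) = not 4 = 0
not not (α implies γ) = not 0 = 4
γ or γ = 3 or 3 = 3
α and β = 1 and 2 = 1
(γ or γ) and (α and β) = 3 and 1 = 1
not not (α implies γ) implies ((γ or γ) and (α and β)) = 4 implies 1 = 1
(not not γ implies ((β or (α or γ)) or (α and (γ implies β)))) and (not not (α implies γ) implies ((γ or γ) and (α and β))) = 4 and 1 = 1

1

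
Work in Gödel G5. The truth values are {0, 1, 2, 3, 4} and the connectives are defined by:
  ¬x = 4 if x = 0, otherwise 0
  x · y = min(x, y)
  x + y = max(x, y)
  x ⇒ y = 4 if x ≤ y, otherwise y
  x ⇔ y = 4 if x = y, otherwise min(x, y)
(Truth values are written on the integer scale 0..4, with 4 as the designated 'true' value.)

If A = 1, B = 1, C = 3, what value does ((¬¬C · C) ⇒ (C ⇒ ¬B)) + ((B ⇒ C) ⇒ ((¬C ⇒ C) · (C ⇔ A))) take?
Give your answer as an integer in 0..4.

¬C = ¬3 = 0
¬¬C = ¬0 = 4
¬¬C · C = 4 · 3 = 3
¬B = ¬1 = 0
C ⇒ ¬B = 3 ⇒ 0 = 0
(¬¬C · C) ⇒ (C ⇒ ¬B) = 3 ⇒ 0 = 0
B ⇒ C = 1 ⇒ 3 = 4
¬C = ¬3 = 0
¬C ⇒ C = 0 ⇒ 3 = 4
C ⇔ A = 3 ⇔ 1 = 1
(¬C ⇒ C) · (C ⇔ A) = 4 · 1 = 1
(B ⇒ C) ⇒ ((¬C ⇒ C) · (C ⇔ A)) = 4 ⇒ 1 = 1
((¬¬C · C) ⇒ (C ⇒ ¬B)) + ((B ⇒ C) ⇒ ((¬C ⇒ C) · (C ⇔ A))) = 0 + 1 = 1

1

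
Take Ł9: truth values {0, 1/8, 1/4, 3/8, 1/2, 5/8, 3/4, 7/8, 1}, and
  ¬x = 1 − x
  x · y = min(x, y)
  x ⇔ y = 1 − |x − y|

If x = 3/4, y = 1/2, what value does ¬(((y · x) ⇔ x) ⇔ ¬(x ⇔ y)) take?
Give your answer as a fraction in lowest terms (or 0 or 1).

y · x = 1/2 · 3/4 = 1/2
(y · x) ⇔ x = 1/2 ⇔ 3/4 = 3/4
x ⇔ y = 3/4 ⇔ 1/2 = 3/4
¬(x ⇔ y) = ¬3/4 = 1/4
((y · x) ⇔ x) ⇔ ¬(x ⇔ y) = 3/4 ⇔ 1/4 = 1/2
¬(((y · x) ⇔ x) ⇔ ¬(x ⇔ y)) = ¬1/2 = 1/2

1/2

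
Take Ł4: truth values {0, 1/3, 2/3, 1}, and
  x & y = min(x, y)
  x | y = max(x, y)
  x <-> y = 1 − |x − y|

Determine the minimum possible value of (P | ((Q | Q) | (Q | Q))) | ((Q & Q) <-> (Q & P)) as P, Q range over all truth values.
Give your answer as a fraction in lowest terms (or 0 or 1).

Take P = 0, Q = 1/3:
Q | Q = 1/3 | 1/3 = 1/3
Q | Q = 1/3 | 1/3 = 1/3
(Q | Q) | (Q | Q) = 1/3 | 1/3 = 1/3
P | ((Q | Q) | (Q | Q)) = 0 | 1/3 = 1/3
Q & Q = 1/3 & 1/3 = 1/3
Q & P = 1/3 & 0 = 0
(Q & Q) <-> (Q & P) = 1/3 <-> 0 = 2/3
(P | ((Q | Q) | (Q | Q))) | ((Q & Q) <-> (Q & P)) = 1/3 | 2/3 = 2/3
No assignment yields a value below 2/3, so this is the minimum.

2/3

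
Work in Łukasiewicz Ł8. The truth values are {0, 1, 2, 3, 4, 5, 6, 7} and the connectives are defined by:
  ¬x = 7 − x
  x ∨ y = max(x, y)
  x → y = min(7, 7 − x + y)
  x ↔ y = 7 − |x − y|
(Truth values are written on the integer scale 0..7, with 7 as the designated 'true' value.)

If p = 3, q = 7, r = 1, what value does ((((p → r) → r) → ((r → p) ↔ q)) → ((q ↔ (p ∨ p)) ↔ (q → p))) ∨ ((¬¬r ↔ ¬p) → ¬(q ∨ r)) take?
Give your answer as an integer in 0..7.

p → r = 3 → 1 = 5
(p → r) → r = 5 → 1 = 3
r → p = 1 → 3 = 7
(r → p) ↔ q = 7 ↔ 7 = 7
((p → r) → r) → ((r → p) ↔ q) = 3 → 7 = 7
p ∨ p = 3 ∨ 3 = 3
q ↔ (p ∨ p) = 7 ↔ 3 = 3
q → p = 7 → 3 = 3
(q ↔ (p ∨ p)) ↔ (q → p) = 3 ↔ 3 = 7
(((p → r) → r) → ((r → p) ↔ q)) → ((q ↔ (p ∨ p)) ↔ (q → p)) = 7 → 7 = 7
¬r = ¬1 = 6
¬¬r = ¬6 = 1
¬p = ¬3 = 4
¬¬r ↔ ¬p = 1 ↔ 4 = 4
q ∨ r = 7 ∨ 1 = 7
¬(q ∨ r) = ¬7 = 0
(¬¬r ↔ ¬p) → ¬(q ∨ r) = 4 → 0 = 3
((((p → r) → r) → ((r → p) ↔ q)) → ((q ↔ (p ∨ p)) ↔ (q → p))) ∨ ((¬¬r ↔ ¬p) → ¬(q ∨ r)) = 7 ∨ 3 = 7

7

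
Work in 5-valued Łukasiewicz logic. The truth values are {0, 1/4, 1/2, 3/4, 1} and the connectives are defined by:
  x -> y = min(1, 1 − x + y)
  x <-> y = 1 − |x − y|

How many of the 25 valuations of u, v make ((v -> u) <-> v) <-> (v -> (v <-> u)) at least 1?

value 1: 9 assignments (counts)
value 3/4: 3 assignments
value 1/2: 4 assignments
value 1/4: 4 assignments
value 0: 5 assignments
So 9 of the 25 assignments meet the threshold.

9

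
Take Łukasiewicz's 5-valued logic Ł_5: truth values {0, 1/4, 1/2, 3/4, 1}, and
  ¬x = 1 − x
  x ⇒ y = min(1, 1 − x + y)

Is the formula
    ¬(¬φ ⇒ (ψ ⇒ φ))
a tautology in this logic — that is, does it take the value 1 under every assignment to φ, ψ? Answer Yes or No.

Counterexample: take φ = 0, ψ = 0.
¬φ = ¬0 = 1
ψ ⇒ φ = 0 ⇒ 0 = 1
¬φ ⇒ (ψ ⇒ φ) = 1 ⇒ 1 = 1
¬(¬φ ⇒ (ψ ⇒ φ)) = ¬1 = 0
This gives 0 ≠ 1.

No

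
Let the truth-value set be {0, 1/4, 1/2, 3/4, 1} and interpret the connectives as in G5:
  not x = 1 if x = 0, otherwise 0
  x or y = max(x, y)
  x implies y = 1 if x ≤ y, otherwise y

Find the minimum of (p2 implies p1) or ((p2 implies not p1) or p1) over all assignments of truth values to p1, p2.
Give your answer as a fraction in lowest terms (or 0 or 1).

1/4

Take p1 = 1/4, p2 = 1/2:
p2 implies p1 = 1/2 implies 1/4 = 1/4
not p1 = not 1/4 = 0
p2 implies not p1 = 1/2 implies 0 = 0
(p2 implies not p1) or p1 = 0 or 1/4 = 1/4
(p2 implies p1) or ((p2 implies not p1) or p1) = 1/4 or 1/4 = 1/4
No assignment yields a value below 1/4, so this is the minimum.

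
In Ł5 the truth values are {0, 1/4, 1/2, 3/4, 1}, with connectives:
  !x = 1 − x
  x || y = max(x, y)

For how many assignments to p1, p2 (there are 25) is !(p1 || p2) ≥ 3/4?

value 1: 1 assignment (counts)
value 3/4: 3 assignments (counts)
value 1/2: 5 assignments
value 1/4: 7 assignments
value 0: 9 assignments
So 4 of the 25 assignments meet the threshold.

4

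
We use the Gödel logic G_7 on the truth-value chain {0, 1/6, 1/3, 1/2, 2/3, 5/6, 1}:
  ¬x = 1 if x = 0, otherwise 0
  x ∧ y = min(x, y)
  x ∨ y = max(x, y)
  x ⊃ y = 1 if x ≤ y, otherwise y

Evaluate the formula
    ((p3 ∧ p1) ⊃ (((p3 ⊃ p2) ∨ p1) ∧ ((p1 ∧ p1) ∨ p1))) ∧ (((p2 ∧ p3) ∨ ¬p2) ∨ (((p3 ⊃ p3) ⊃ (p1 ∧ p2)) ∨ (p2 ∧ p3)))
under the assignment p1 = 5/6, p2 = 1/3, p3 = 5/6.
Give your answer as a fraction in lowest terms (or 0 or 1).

p3 ∧ p1 = 5/6 ∧ 5/6 = 5/6
p3 ⊃ p2 = 5/6 ⊃ 1/3 = 1/3
(p3 ⊃ p2) ∨ p1 = 1/3 ∨ 5/6 = 5/6
p1 ∧ p1 = 5/6 ∧ 5/6 = 5/6
(p1 ∧ p1) ∨ p1 = 5/6 ∨ 5/6 = 5/6
((p3 ⊃ p2) ∨ p1) ∧ ((p1 ∧ p1) ∨ p1) = 5/6 ∧ 5/6 = 5/6
(p3 ∧ p1) ⊃ (((p3 ⊃ p2) ∨ p1) ∧ ((p1 ∧ p1) ∨ p1)) = 5/6 ⊃ 5/6 = 1
p2 ∧ p3 = 1/3 ∧ 5/6 = 1/3
¬p2 = ¬1/3 = 0
(p2 ∧ p3) ∨ ¬p2 = 1/3 ∨ 0 = 1/3
p3 ⊃ p3 = 5/6 ⊃ 5/6 = 1
p1 ∧ p2 = 5/6 ∧ 1/3 = 1/3
(p3 ⊃ p3) ⊃ (p1 ∧ p2) = 1 ⊃ 1/3 = 1/3
p2 ∧ p3 = 1/3 ∧ 5/6 = 1/3
((p3 ⊃ p3) ⊃ (p1 ∧ p2)) ∨ (p2 ∧ p3) = 1/3 ∨ 1/3 = 1/3
((p2 ∧ p3) ∨ ¬p2) ∨ (((p3 ⊃ p3) ⊃ (p1 ∧ p2)) ∨ (p2 ∧ p3)) = 1/3 ∨ 1/3 = 1/3
((p3 ∧ p1) ⊃ (((p3 ⊃ p2) ∨ p1) ∧ ((p1 ∧ p1) ∨ p1))) ∧ (((p2 ∧ p3) ∨ ¬p2) ∨ (((p3 ⊃ p3) ⊃ (p1 ∧ p2)) ∨ (p2 ∧ p3))) = 1 ∧ 1/3 = 1/3

1/3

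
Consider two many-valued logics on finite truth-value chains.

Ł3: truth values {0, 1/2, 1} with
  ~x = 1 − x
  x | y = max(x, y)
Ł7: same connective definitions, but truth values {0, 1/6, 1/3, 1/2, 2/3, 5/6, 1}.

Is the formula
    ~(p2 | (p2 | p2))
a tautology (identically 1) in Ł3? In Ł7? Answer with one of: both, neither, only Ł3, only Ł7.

neither

In Ł3: at p2 = 1/2 the value is 1/2 — not a tautology.
In Ł7: at p2 = 1/6 the value is 5/6 — not a tautology.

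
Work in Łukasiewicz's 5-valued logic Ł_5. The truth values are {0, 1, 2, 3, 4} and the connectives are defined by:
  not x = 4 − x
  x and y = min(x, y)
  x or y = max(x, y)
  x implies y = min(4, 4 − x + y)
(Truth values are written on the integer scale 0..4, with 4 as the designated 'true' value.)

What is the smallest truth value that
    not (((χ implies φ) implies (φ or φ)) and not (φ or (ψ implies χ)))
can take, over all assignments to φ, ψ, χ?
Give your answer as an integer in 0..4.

Take φ = 0, ψ = 4, χ = 2:
χ implies φ = 2 implies 0 = 2
φ or φ = 0 or 0 = 0
(χ implies φ) implies (φ or φ) = 2 implies 0 = 2
ψ implies χ = 4 implies 2 = 2
φ or (ψ implies χ) = 0 or 2 = 2
not (φ or (ψ implies χ)) = not 2 = 2
((χ implies φ) implies (φ or φ)) and not (φ or (ψ implies χ)) = 2 and 2 = 2
not (((χ implies φ) implies (φ or φ)) and not (φ or (ψ implies χ))) = not 2 = 2
No assignment yields a value below 2, so this is the minimum.

2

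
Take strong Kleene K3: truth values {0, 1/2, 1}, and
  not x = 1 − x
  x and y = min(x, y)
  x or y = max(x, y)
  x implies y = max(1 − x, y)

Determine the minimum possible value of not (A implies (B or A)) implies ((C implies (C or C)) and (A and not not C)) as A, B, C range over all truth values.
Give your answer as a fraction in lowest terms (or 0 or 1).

1/2

Take A = 1/2, B = 0, C = 0:
B or A = 0 or 1/2 = 1/2
A implies (B or A) = 1/2 implies 1/2 = 1/2
not (A implies (B or A)) = not 1/2 = 1/2
C or C = 0 or 0 = 0
C implies (C or C) = 0 implies 0 = 1
not C = not 0 = 1
not not C = not 1 = 0
A and not not C = 1/2 and 0 = 0
(C implies (C or C)) and (A and not not C) = 1 and 0 = 0
not (A implies (B or A)) implies ((C implies (C or C)) and (A and not not C)) = 1/2 implies 0 = 1/2
No assignment yields a value below 1/2, so this is the minimum.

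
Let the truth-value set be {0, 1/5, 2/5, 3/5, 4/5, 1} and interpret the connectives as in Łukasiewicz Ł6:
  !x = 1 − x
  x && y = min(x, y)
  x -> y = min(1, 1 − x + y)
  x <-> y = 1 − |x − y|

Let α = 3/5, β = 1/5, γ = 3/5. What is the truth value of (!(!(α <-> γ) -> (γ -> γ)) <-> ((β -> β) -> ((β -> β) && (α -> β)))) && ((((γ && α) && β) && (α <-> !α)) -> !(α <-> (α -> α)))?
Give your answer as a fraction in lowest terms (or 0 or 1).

α <-> γ = 3/5 <-> 3/5 = 1
!(α <-> γ) = !1 = 0
γ -> γ = 3/5 -> 3/5 = 1
!(α <-> γ) -> (γ -> γ) = 0 -> 1 = 1
!(!(α <-> γ) -> (γ -> γ)) = !1 = 0
β -> β = 1/5 -> 1/5 = 1
β -> β = 1/5 -> 1/5 = 1
α -> β = 3/5 -> 1/5 = 3/5
(β -> β) && (α -> β) = 1 && 3/5 = 3/5
(β -> β) -> ((β -> β) && (α -> β)) = 1 -> 3/5 = 3/5
!(!(α <-> γ) -> (γ -> γ)) <-> ((β -> β) -> ((β -> β) && (α -> β))) = 0 <-> 3/5 = 2/5
γ && α = 3/5 && 3/5 = 3/5
(γ && α) && β = 3/5 && 1/5 = 1/5
!α = !3/5 = 2/5
α <-> !α = 3/5 <-> 2/5 = 4/5
((γ && α) && β) && (α <-> !α) = 1/5 && 4/5 = 1/5
α -> α = 3/5 -> 3/5 = 1
α <-> (α -> α) = 3/5 <-> 1 = 3/5
!(α <-> (α -> α)) = !3/5 = 2/5
(((γ && α) && β) && (α <-> !α)) -> !(α <-> (α -> α)) = 1/5 -> 2/5 = 1
(!(!(α <-> γ) -> (γ -> γ)) <-> ((β -> β) -> ((β -> β) && (α -> β)))) && ((((γ && α) && β) && (α <-> !α)) -> !(α <-> (α -> α))) = 2/5 && 1 = 2/5

2/5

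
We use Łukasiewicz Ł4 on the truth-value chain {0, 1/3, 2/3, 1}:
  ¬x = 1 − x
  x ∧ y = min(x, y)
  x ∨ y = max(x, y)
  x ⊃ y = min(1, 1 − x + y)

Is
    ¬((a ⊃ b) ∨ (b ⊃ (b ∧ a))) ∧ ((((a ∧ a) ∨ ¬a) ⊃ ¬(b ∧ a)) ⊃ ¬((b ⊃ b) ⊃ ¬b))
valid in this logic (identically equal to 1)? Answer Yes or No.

No

Counterexample: take a = 0, b = 0.
a ⊃ b = 0 ⊃ 0 = 1
b ∧ a = 0 ∧ 0 = 0
b ⊃ (b ∧ a) = 0 ⊃ 0 = 1
(a ⊃ b) ∨ (b ⊃ (b ∧ a)) = 1 ∨ 1 = 1
¬((a ⊃ b) ∨ (b ⊃ (b ∧ a))) = ¬1 = 0
a ∧ a = 0 ∧ 0 = 0
¬a = ¬0 = 1
(a ∧ a) ∨ ¬a = 0 ∨ 1 = 1
b ∧ a = 0 ∧ 0 = 0
¬(b ∧ a) = ¬0 = 1
((a ∧ a) ∨ ¬a) ⊃ ¬(b ∧ a) = 1 ⊃ 1 = 1
b ⊃ b = 0 ⊃ 0 = 1
¬b = ¬0 = 1
(b ⊃ b) ⊃ ¬b = 1 ⊃ 1 = 1
¬((b ⊃ b) ⊃ ¬b) = ¬1 = 0
(((a ∧ a) ∨ ¬a) ⊃ ¬(b ∧ a)) ⊃ ¬((b ⊃ b) ⊃ ¬b) = 1 ⊃ 0 = 0
¬((a ⊃ b) ∨ (b ⊃ (b ∧ a))) ∧ ((((a ∧ a) ∨ ¬a) ⊃ ¬(b ∧ a)) ⊃ ¬((b ⊃ b) ⊃ ¬b)) = 0 ∧ 0 = 0
This gives 0 ≠ 1.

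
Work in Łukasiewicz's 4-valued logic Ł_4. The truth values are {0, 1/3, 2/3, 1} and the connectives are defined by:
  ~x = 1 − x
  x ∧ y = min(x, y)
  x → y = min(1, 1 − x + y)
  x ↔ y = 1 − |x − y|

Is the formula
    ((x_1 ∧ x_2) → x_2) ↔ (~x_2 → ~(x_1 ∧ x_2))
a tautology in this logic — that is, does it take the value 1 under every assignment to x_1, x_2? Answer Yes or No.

x_1 = 0, x_2 = 0 ↦ 1
x_1 = 0, x_2 = 1/3 ↦ 1
x_1 = 0, x_2 = 2/3 ↦ 1
x_1 = 0, x_2 = 1 ↦ 1
x_1 = 1/3, x_2 = 0 ↦ 1
x_1 = 1/3, x_2 = 1/3 ↦ 1
x_1 = 1/3, x_2 = 2/3 ↦ 1
x_1 = 1/3, x_2 = 1 ↦ 1
x_1 = 2/3, x_2 = 0 ↦ 1
x_1 = 2/3, x_2 = 1/3 ↦ 1
x_1 = 2/3, x_2 = 2/3 ↦ 1
x_1 = 2/3, x_2 = 1 ↦ 1
x_1 = 1, x_2 = 0 ↦ 1
x_1 = 1, x_2 = 1/3 ↦ 1
x_1 = 1, x_2 = 2/3 ↦ 1
x_1 = 1, x_2 = 1 ↦ 1
Every assignment gives a value ≥ 1.

Yes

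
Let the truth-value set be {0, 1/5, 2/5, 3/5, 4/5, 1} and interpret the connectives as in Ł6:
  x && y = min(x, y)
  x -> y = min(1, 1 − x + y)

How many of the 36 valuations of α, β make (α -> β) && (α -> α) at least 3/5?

30

value 1: 21 assignments (counts)
value 4/5: 5 assignments (counts)
value 3/5: 4 assignments (counts)
value 2/5: 3 assignments
value 1/5: 2 assignments
value 0: 1 assignment
So 30 of the 36 assignments meet the threshold.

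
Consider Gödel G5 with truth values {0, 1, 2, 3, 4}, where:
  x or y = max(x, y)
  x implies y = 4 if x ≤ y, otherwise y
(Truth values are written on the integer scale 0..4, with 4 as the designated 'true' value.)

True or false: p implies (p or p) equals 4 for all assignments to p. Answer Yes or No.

Yes

p = 0 ↦ 4
p = 1 ↦ 4
p = 2 ↦ 4
p = 3 ↦ 4
p = 4 ↦ 4
Every assignment gives a value ≥ 4.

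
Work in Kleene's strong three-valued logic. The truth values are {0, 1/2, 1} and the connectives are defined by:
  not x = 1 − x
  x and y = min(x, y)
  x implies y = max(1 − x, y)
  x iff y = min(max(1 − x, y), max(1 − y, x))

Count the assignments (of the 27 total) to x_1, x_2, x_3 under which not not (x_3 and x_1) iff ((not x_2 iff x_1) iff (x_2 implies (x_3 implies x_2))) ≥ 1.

5

value 1: 5 assignments (counts)
value 1/2: 17 assignments
value 0: 5 assignments
So 5 of the 27 assignments meet the threshold.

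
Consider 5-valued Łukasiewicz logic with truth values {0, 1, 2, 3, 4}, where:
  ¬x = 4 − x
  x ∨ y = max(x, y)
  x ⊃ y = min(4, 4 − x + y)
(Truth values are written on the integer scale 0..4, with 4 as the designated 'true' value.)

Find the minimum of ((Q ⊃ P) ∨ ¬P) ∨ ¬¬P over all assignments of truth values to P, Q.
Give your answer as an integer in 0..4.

Take P = 2, Q = 4:
Q ⊃ P = 4 ⊃ 2 = 2
¬P = ¬2 = 2
(Q ⊃ P) ∨ ¬P = 2 ∨ 2 = 2
¬P = ¬2 = 2
¬¬P = ¬2 = 2
((Q ⊃ P) ∨ ¬P) ∨ ¬¬P = 2 ∨ 2 = 2
No assignment yields a value below 2, so this is the minimum.

2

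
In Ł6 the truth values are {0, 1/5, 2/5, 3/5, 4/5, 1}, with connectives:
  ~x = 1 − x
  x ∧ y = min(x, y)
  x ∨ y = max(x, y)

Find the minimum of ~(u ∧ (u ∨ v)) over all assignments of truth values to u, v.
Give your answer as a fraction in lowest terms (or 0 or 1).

Take u = 1, v = 0:
u ∨ v = 1 ∨ 0 = 1
u ∧ (u ∨ v) = 1 ∧ 1 = 1
~(u ∧ (u ∨ v)) = ~1 = 0
No assignment yields a value below 0, so this is the minimum.

0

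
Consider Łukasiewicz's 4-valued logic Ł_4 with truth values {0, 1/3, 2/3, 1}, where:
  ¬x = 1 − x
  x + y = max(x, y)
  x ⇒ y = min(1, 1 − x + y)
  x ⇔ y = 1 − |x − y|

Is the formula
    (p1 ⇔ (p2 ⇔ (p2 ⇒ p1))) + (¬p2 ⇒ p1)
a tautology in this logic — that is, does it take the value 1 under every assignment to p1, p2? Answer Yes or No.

Counterexample: take p1 = 0, p2 = 1/3.
p2 ⇒ p1 = 1/3 ⇒ 0 = 2/3
p2 ⇔ (p2 ⇒ p1) = 1/3 ⇔ 2/3 = 2/3
p1 ⇔ (p2 ⇔ (p2 ⇒ p1)) = 0 ⇔ 2/3 = 1/3
¬p2 = ¬1/3 = 2/3
¬p2 ⇒ p1 = 2/3 ⇒ 0 = 1/3
(p1 ⇔ (p2 ⇔ (p2 ⇒ p1))) + (¬p2 ⇒ p1) = 1/3 + 1/3 = 1/3
This gives 1/3 ≠ 1.

No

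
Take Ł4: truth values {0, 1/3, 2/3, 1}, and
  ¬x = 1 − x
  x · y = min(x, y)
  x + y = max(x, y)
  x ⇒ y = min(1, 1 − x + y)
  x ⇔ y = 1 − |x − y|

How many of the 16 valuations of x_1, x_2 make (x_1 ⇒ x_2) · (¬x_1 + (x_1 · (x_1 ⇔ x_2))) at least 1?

x_1 = 0, x_2 = 0 ↦ 1  ≥
x_1 = 0, x_2 = 1/3 ↦ 1  ≥
x_1 = 0, x_2 = 2/3 ↦ 1  ≥
x_1 = 0, x_2 = 1 ↦ 1  ≥
x_1 = 1/3, x_2 = 0 ↦ 2/3  <
x_1 = 1/3, x_2 = 1/3 ↦ 2/3  <
x_1 = 1/3, x_2 = 2/3 ↦ 2/3  <
x_1 = 1/3, x_2 = 1 ↦ 2/3  <
x_1 = 2/3, x_2 = 0 ↦ 1/3  <
x_1 = 2/3, x_2 = 1/3 ↦ 2/3  <
x_1 = 2/3, x_2 = 2/3 ↦ 2/3  <
x_1 = 2/3, x_2 = 1 ↦ 2/3  <
x_1 = 1, x_2 = 0 ↦ 0  <
x_1 = 1, x_2 = 1/3 ↦ 1/3  <
x_1 = 1, x_2 = 2/3 ↦ 2/3  <
x_1 = 1, x_2 = 1 ↦ 1  ≥
So 5 of the 16 assignments meet the threshold.

5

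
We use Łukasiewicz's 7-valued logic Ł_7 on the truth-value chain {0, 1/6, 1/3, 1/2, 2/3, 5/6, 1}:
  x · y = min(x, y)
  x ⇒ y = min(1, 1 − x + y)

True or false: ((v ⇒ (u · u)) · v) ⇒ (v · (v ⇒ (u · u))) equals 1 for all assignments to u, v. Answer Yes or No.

At u = 1, v = 1/2, for instance:
u · u = 1 · 1 = 1
v ⇒ (u · u) = 1/2 ⇒ 1 = 1
(v ⇒ (u · u)) · v = 1 · 1/2 = 1/2
v · (v ⇒ (u · u)) = 1/2 · 1 = 1/2
((v ⇒ (u · u)) · v) ⇒ (v · (v ⇒ (u · u))) = 1/2 ⇒ 1/2 = 1
and checking the remaining 48 assignments likewise gives ≥ 1 in every case.

Yes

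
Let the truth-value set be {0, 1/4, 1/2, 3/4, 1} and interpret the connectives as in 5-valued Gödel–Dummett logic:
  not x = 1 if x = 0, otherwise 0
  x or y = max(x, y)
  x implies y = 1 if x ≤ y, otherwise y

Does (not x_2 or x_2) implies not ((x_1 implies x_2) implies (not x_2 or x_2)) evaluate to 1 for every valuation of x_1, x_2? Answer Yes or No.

No

Counterexample: take x_1 = 0, x_2 = 0.
not x_2 = not 0 = 1
not x_2 or x_2 = 1 or 0 = 1
x_1 implies x_2 = 0 implies 0 = 1
(x_1 implies x_2) implies (not x_2 or x_2) = 1 implies 1 = 1
not ((x_1 implies x_2) implies (not x_2 or x_2)) = not 1 = 0
(not x_2 or x_2) implies not ((x_1 implies x_2) implies (not x_2 or x_2)) = 1 implies 0 = 0
This gives 0 ≠ 1.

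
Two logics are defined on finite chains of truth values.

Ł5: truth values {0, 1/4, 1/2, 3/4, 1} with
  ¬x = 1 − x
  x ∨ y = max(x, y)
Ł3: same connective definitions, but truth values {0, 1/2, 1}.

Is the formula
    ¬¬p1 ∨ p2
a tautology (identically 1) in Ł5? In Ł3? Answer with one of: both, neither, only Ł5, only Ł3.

In Ł5: at p1 = 0, p2 = 0 the value is 0 — not a tautology.
In Ł3: at p1 = 0, p2 = 0 the value is 0 — not a tautology.

neither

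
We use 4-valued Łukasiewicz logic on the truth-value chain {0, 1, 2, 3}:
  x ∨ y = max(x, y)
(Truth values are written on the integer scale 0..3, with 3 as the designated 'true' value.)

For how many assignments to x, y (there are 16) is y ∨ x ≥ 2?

x = 0, y = 0 ↦ 0  <
x = 0, y = 1 ↦ 1  <
x = 0, y = 2 ↦ 2  ≥
x = 0, y = 3 ↦ 3  ≥
x = 1, y = 0 ↦ 1  <
x = 1, y = 1 ↦ 1  <
x = 1, y = 2 ↦ 2  ≥
x = 1, y = 3 ↦ 3  ≥
x = 2, y = 0 ↦ 2  ≥
x = 2, y = 1 ↦ 2  ≥
x = 2, y = 2 ↦ 2  ≥
x = 2, y = 3 ↦ 3  ≥
x = 3, y = 0 ↦ 3  ≥
x = 3, y = 1 ↦ 3  ≥
x = 3, y = 2 ↦ 3  ≥
x = 3, y = 3 ↦ 3  ≥
So 12 of the 16 assignments meet the threshold.

12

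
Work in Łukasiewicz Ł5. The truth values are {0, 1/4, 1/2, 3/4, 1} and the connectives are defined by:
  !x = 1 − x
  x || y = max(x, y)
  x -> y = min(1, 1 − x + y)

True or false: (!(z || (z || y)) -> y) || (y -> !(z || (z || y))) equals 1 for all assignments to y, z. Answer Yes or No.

At y = 3/4, z = 1, for instance:
z || y = 1 || 3/4 = 1
z || (z || y) = 1 || 1 = 1
!(z || (z || y)) = !1 = 0
!(z || (z || y)) -> y = 0 -> 3/4 = 1
y -> !(z || (z || y)) = 3/4 -> 0 = 1/4
(!(z || (z || y)) -> y) || (y -> !(z || (z || y))) = 1 || 1/4 = 1
and checking the remaining 24 assignments likewise gives ≥ 1 in every case.

Yes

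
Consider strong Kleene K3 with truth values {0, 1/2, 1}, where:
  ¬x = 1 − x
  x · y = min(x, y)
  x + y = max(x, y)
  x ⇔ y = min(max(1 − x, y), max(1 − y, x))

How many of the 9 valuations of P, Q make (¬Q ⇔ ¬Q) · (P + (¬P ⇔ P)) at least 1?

2

P = 0, Q = 0 ↦ 0  <
P = 0, Q = 1/2 ↦ 0  <
P = 0, Q = 1 ↦ 0  <
P = 1/2, Q = 0 ↦ 1/2  <
P = 1/2, Q = 1/2 ↦ 1/2  <
P = 1/2, Q = 1 ↦ 1/2  <
P = 1, Q = 0 ↦ 1  ≥
P = 1, Q = 1/2 ↦ 1/2  <
P = 1, Q = 1 ↦ 1  ≥
So 2 of the 9 assignments meet the threshold.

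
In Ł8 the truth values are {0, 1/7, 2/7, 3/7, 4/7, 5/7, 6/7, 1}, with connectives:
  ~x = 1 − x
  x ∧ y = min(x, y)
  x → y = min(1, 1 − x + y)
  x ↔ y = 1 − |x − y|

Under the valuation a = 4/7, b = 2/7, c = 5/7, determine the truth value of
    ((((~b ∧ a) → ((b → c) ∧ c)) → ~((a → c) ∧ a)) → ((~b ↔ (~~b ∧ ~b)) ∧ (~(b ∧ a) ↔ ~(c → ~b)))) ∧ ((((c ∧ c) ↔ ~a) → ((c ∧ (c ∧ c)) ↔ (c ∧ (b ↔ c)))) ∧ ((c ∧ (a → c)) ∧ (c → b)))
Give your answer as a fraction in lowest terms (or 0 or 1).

4/7

~b = ~2/7 = 5/7
~b ∧ a = 5/7 ∧ 4/7 = 4/7
b → c = 2/7 → 5/7 = 1
(b → c) ∧ c = 1 ∧ 5/7 = 5/7
(~b ∧ a) → ((b → c) ∧ c) = 4/7 → 5/7 = 1
a → c = 4/7 → 5/7 = 1
(a → c) ∧ a = 1 ∧ 4/7 = 4/7
~((a → c) ∧ a) = ~4/7 = 3/7
((~b ∧ a) → ((b → c) ∧ c)) → ~((a → c) ∧ a) = 1 → 3/7 = 3/7
~b = ~2/7 = 5/7
~b = ~2/7 = 5/7
~~b = ~5/7 = 2/7
~b = ~2/7 = 5/7
~~b ∧ ~b = 2/7 ∧ 5/7 = 2/7
~b ↔ (~~b ∧ ~b) = 5/7 ↔ 2/7 = 4/7
b ∧ a = 2/7 ∧ 4/7 = 2/7
~(b ∧ a) = ~2/7 = 5/7
~b = ~2/7 = 5/7
c → ~b = 5/7 → 5/7 = 1
~(c → ~b) = ~1 = 0
~(b ∧ a) ↔ ~(c → ~b) = 5/7 ↔ 0 = 2/7
(~b ↔ (~~b ∧ ~b)) ∧ (~(b ∧ a) ↔ ~(c → ~b)) = 4/7 ∧ 2/7 = 2/7
(((~b ∧ a) → ((b → c) ∧ c)) → ~((a → c) ∧ a)) → ((~b ↔ (~~b ∧ ~b)) ∧ (~(b ∧ a) ↔ ~(c → ~b))) = 3/7 → 2/7 = 6/7
c ∧ c = 5/7 ∧ 5/7 = 5/7
~a = ~4/7 = 3/7
(c ∧ c) ↔ ~a = 5/7 ↔ 3/7 = 5/7
c ∧ c = 5/7 ∧ 5/7 = 5/7
c ∧ (c ∧ c) = 5/7 ∧ 5/7 = 5/7
b ↔ c = 2/7 ↔ 5/7 = 4/7
c ∧ (b ↔ c) = 5/7 ∧ 4/7 = 4/7
(c ∧ (c ∧ c)) ↔ (c ∧ (b ↔ c)) = 5/7 ↔ 4/7 = 6/7
((c ∧ c) ↔ ~a) → ((c ∧ (c ∧ c)) ↔ (c ∧ (b ↔ c))) = 5/7 → 6/7 = 1
a → c = 4/7 → 5/7 = 1
c ∧ (a → c) = 5/7 ∧ 1 = 5/7
c → b = 5/7 → 2/7 = 4/7
(c ∧ (a → c)) ∧ (c → b) = 5/7 ∧ 4/7 = 4/7
(((c ∧ c) ↔ ~a) → ((c ∧ (c ∧ c)) ↔ (c ∧ (b ↔ c)))) ∧ ((c ∧ (a → c)) ∧ (c → b)) = 1 ∧ 4/7 = 4/7
((((~b ∧ a) → ((b → c) ∧ c)) → ~((a → c) ∧ a)) → ((~b ↔ (~~b ∧ ~b)) ∧ (~(b ∧ a) ↔ ~(c → ~b)))) ∧ ((((c ∧ c) ↔ ~a) → ((c ∧ (c ∧ c)) ↔ (c ∧ (b ↔ c)))) ∧ ((c ∧ (a → c)) ∧ (c → b))) = 6/7 ∧ 4/7 = 4/7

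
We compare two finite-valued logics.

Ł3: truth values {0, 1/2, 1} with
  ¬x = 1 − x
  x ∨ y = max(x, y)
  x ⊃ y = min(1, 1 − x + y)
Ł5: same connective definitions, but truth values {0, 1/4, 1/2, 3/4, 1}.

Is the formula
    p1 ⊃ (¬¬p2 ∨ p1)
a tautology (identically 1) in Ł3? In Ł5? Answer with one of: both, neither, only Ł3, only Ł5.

both

In Ł3: every assignment gives 1 — tautology.
In Ł5: every assignment gives 1 — tautology.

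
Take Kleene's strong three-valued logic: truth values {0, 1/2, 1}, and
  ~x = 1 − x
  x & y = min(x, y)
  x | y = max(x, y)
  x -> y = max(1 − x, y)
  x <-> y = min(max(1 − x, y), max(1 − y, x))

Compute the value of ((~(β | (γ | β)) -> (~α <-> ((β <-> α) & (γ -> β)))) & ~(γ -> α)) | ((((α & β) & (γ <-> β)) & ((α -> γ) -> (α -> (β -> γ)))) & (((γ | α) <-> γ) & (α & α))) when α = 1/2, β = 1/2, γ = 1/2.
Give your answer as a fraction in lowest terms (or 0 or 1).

1/2

γ | β = 1/2 | 1/2 = 1/2
β | (γ | β) = 1/2 | 1/2 = 1/2
~(β | (γ | β)) = ~1/2 = 1/2
~α = ~1/2 = 1/2
β <-> α = 1/2 <-> 1/2 = 1/2
γ -> β = 1/2 -> 1/2 = 1/2
(β <-> α) & (γ -> β) = 1/2 & 1/2 = 1/2
~α <-> ((β <-> α) & (γ -> β)) = 1/2 <-> 1/2 = 1/2
~(β | (γ | β)) -> (~α <-> ((β <-> α) & (γ -> β))) = 1/2 -> 1/2 = 1/2
γ -> α = 1/2 -> 1/2 = 1/2
~(γ -> α) = ~1/2 = 1/2
(~(β | (γ | β)) -> (~α <-> ((β <-> α) & (γ -> β)))) & ~(γ -> α) = 1/2 & 1/2 = 1/2
α & β = 1/2 & 1/2 = 1/2
γ <-> β = 1/2 <-> 1/2 = 1/2
(α & β) & (γ <-> β) = 1/2 & 1/2 = 1/2
α -> γ = 1/2 -> 1/2 = 1/2
β -> γ = 1/2 -> 1/2 = 1/2
α -> (β -> γ) = 1/2 -> 1/2 = 1/2
(α -> γ) -> (α -> (β -> γ)) = 1/2 -> 1/2 = 1/2
((α & β) & (γ <-> β)) & ((α -> γ) -> (α -> (β -> γ))) = 1/2 & 1/2 = 1/2
γ | α = 1/2 | 1/2 = 1/2
(γ | α) <-> γ = 1/2 <-> 1/2 = 1/2
α & α = 1/2 & 1/2 = 1/2
((γ | α) <-> γ) & (α & α) = 1/2 & 1/2 = 1/2
(((α & β) & (γ <-> β)) & ((α -> γ) -> (α -> (β -> γ)))) & (((γ | α) <-> γ) & (α & α)) = 1/2 & 1/2 = 1/2
((~(β | (γ | β)) -> (~α <-> ((β <-> α) & (γ -> β)))) & ~(γ -> α)) | ((((α & β) & (γ <-> β)) & ((α -> γ) -> (α -> (β -> γ)))) & (((γ | α) <-> γ) & (α & α))) = 1/2 | 1/2 = 1/2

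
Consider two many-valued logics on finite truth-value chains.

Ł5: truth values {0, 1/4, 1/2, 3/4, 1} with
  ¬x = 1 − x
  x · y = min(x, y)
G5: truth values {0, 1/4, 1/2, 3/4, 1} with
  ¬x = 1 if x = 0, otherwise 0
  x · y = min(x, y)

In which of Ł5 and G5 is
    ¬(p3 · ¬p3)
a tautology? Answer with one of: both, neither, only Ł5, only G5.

In Ł5: at p3 = 1/4 the value is 3/4 — not a tautology.
In G5: every assignment gives 1 — tautology.

only G5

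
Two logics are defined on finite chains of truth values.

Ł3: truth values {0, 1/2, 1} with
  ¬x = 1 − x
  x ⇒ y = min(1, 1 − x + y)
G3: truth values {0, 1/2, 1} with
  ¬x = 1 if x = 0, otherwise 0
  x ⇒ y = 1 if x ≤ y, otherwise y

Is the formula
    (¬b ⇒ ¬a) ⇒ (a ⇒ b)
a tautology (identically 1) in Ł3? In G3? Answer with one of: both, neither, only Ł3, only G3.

In Ł3: every assignment gives 1 — tautology.
In G3: at a = 1, b = 1/2 the value is 1/2 — not a tautology.

only Ł3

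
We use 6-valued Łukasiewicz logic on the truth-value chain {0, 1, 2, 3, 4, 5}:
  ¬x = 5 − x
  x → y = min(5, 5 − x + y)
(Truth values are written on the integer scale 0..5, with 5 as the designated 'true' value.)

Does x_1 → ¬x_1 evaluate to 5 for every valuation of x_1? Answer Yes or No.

Counterexample: take x_1 = 3.
¬x_1 = ¬3 = 2
x_1 → ¬x_1 = 3 → 2 = 4
This gives 4 ≠ 5.

No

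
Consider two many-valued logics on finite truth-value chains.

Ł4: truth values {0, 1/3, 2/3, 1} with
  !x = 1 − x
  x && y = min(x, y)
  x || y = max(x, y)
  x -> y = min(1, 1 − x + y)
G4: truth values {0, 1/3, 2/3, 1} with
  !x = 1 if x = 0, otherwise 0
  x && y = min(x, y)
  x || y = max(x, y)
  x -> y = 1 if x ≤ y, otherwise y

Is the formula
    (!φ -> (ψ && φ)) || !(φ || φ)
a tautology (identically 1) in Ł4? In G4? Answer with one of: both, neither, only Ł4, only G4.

only G4

In Ł4: at φ = 1/3, ψ = 0 the value is 2/3 — not a tautology.
In G4: every assignment gives 1 — tautology.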